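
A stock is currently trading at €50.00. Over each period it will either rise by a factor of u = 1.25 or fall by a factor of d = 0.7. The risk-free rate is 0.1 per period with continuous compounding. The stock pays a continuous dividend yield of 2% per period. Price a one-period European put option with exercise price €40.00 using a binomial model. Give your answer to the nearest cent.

€1.37

Per-period risk-free factor R = e^0.1 = 1.1052; dividend-adjusted growth = e^(0.1−0.02) = 1.0833.
Risk-neutral probability p = (1.0833 − 0.7)/(1.25 − 0.7) = 0.3833/0.5500 = 0.6969
Terminal stock prices: S_u = 62.5, S_d = 35
Terminal payoffs (K − S): max(-22.5, 0) = 0, max(5, 0) = 5
Node 0 (S = 50): V_0 = e^(−0.1)·[0.6969·0.0000 + 0.3031·5.0000] = 1.3713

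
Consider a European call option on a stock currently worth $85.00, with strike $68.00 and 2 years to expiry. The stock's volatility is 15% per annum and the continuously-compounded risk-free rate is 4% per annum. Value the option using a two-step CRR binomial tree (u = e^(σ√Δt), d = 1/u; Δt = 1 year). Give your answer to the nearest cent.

$22.98

CRR parameters: u = e^(σ√Δt) = e^(0.15·√1) = 1.1618, d = 1/u = 0.8607
Per-period rate: rΔt = 0.04·1 = 0.04, so R = e^0.04 = 1.0408
Risk-neutral probability p = (e^0.04 − 0.8607)/(1.1618 − 0.8607) = 0.1801/0.3011 = 0.5981
Terminal stock prices: S_uu = 114.7, S_ud = 85, S_dd = 62.97
Terminal payoffs (S − K): max(46.74, 0) = 46.74, max(17, 0) = 17, max(-5.03, 0) = 0
Node u (S = 98.76): V_u = e^(−0.04)·[0.5981·46.7380 + 0.4019·17.0000] = 33.4222
Node d (S = 73.16): V_d = e^(−0.04)·[0.5981·17.0000 + 0.4019·0.0000] = 9.7690
Node 0 (S = 85): V_0 = e^(−0.04)·[0.5981·33.4222 + 0.4019·9.7690] = 22.9782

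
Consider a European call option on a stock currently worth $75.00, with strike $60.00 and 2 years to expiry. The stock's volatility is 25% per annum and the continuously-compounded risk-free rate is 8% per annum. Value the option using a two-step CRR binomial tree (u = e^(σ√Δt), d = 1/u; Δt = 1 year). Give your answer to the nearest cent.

CRR parameters: u = e^(σ√Δt) = e^(0.25·√1) = 1.2840, d = 1/u = 0.7788
Per-period rate: rΔt = 0.08·1 = 0.08, so R = e^0.08 = 1.0833
Risk-neutral probability p = (e^0.08 − 0.7788)/(1.2840 − 0.7788) = 0.3045/0.5052 = 0.6027
Terminal stock prices: S_uu = 123.7, S_ud = 75, S_dd = 45.49
Terminal payoffs (S − K): max(63.65, 0) = 63.65, max(15, 0) = 15, max(-14.51, 0) = 0
Node u (S = 96.3): V_u = e^(−0.08)·[0.6027·63.6541 + 0.3973·15.0000] = 40.9149
Node d (S = 58.41): V_d = e^(−0.08)·[0.6027·15.0000 + 0.3973·0.0000] = 8.3451
Node 0 (S = 75): V_0 = e^(−0.08)·[0.6027·40.9149 + 0.3973·8.3451] = 25.8234

$25.82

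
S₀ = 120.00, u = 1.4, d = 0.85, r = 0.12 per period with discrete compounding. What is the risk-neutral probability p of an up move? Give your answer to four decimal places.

p = 0.4909

Risk-neutral probability p = (1 + 0.12 − 0.85)/(1.4 − 0.85) = 0.2700/0.5500 = 0.4909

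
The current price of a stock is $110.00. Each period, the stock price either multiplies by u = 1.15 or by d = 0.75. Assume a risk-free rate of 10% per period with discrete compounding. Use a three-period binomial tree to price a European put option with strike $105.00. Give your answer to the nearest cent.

Risk-neutral probability p = (1 + 0.1 − 0.75)/(1.15 − 0.75) = 0.3500/0.4000 = 0.8750
Terminal stock prices: S_uuu = 167.3, S_uud = 109.1, S_udd = 71.16, S_ddd = 46.41
Terminal payoffs (K − S): max(-62.3, 0) = 0, max(-4.106, 0) = 0, max(33.84, 0) = 33.84, max(58.59, 0) = 58.59
Node uu (S = 145.5): V_uu = 1/1.1·[0.8750·0.0000 + 0.1250·0.0000] = 0.0000
Node ud (S = 94.87): V_ud = 1/1.1·[0.8750·0.0000 + 0.1250·33.8438] = 3.8459
Node dd (S = 61.88): V_dd = 1/1.1·[0.8750·33.8438 + 0.1250·58.5938] = 33.5795
Node u (S = 126.5): V_u = 1/1.1·[0.8750·0.0000 + 0.1250·3.8459] = 0.4370
Node d (S = 82.5): V_d = 1/1.1·[0.8750·3.8459 + 0.1250·33.5795] = 6.8751
Node 0 (S = 110): V_0 = 1/1.1·[0.8750·0.4370 + 0.1250·6.8751] = 1.1289

$1.13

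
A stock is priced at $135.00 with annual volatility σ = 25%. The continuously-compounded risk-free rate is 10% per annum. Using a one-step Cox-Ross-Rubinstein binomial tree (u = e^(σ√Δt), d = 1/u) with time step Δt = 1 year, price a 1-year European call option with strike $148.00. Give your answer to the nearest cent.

$14.81

CRR parameters: u = e^(σ√Δt) = e^(0.25·√1) = 1.2840, d = 1/u = 0.7788
Per-period rate: rΔt = 0.1·1 = 0.1, so R = e^0.1 = 1.1052
Risk-neutral probability p = (e^0.1 − 0.7788)/(1.2840 − 0.7788) = 0.3264/0.5052 = 0.6460
Terminal stock prices: S_u = 173.3, S_d = 105.1
Terminal payoffs (S − K): max(25.34, 0) = 25.34, max(-42.86, 0) = 0
Node 0 (S = 135): V_0 = e^(−0.1)·[0.6460·25.3434 + 0.3540·0.0000] = 14.8136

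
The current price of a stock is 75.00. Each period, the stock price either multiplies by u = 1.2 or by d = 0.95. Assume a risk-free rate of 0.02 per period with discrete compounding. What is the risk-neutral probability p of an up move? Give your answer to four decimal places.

Risk-neutral probability p = (1 + 0.02 − 0.95)/(1.2 − 0.95) = 0.0700/0.2500 = 0.2800

p = 0.2800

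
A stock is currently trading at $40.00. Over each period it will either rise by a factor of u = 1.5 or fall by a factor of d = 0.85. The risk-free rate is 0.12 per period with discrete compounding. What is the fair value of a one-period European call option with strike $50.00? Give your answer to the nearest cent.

Risk-neutral probability p = (1 + 0.12 − 0.85)/(1.5 − 0.85) = 0.2700/0.6500 = 0.4154
Terminal stock prices: S_u = 60, S_d = 34
Terminal payoffs (S − K): max(10, 0) = 10, max(-16, 0) = 0
Node 0 (S = 40): V_0 = 1/1.12·[0.4154·10.0000 + 0.5846·0.0000] = 3.7088

$3.71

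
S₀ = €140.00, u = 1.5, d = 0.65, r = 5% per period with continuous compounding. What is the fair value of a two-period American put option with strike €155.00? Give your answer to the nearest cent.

€36.31

Risk-neutral probability p = (e^0.05 − 0.65)/(1.5 − 0.65) = 0.4013/0.8500 = 0.4721
Terminal stock prices: S_uu = 315, S_ud = 136.5, S_dd = 59.15
Terminal payoffs (K − S): max(-160, 0) = 0, max(18.5, 0) = 18.5, max(95.85, 0) = 95.85
Node u (S = 210): continuation = e^(−0.05)·[0.4721·0.0000 + 0.5279·18.5000] = 9.2901; exercise value = 0.0000 ≤ continuation, so V_u = 9.2901
Node d (S = 91): continuation = e^(−0.05)·[0.4721·18.5000 + 0.5279·95.8500] = 56.4406; exercise value = 64.0000 > continuation, so V_d = 64.0000 (exercise)
Node 0 (S = 140): continuation = e^(−0.05)·[0.4721·9.2901 + 0.5279·64.0000] = 36.3107; exercise value = 15.0000 ≤ continuation, so V_0 = 36.3107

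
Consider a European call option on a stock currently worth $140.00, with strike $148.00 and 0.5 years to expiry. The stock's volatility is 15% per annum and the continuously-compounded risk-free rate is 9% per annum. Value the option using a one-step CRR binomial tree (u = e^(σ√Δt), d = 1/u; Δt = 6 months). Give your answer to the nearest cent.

$5.06

CRR parameters: u = e^(σ√Δt) = e^(0.15·√0.5) = 1.1119, d = 1/u = 0.8994
Per-period rate: rΔt = 0.09·0.5 = 0.045, so R = e^0.045 = 1.0460
Risk-neutral probability p = (e^0.045 − 0.8994)/(1.1119 − 0.8994) = 0.1467/0.2125 = 0.6901
Terminal stock prices: S_u = 155.7, S_d = 125.9
Terminal payoffs (S − K): max(7.665, 0) = 7.665, max(-22.09, 0) = 0
Node 0 (S = 140): V_0 = e^(−0.045)·[0.6901·7.6653 + 0.3099·0.0000] = 5.0569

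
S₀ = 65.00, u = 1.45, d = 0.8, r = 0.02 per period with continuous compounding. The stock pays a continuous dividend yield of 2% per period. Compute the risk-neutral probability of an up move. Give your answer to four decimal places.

Per-period risk-free factor R = e^0.02 = 1.0202; dividend-adjusted growth = e^(0.02−0.02) = 1.0000.
Risk-neutral probability p = (1.0000 − 0.8)/(1.45 − 0.8) = 0.2000/0.6500 = 0.3077

p = 0.3077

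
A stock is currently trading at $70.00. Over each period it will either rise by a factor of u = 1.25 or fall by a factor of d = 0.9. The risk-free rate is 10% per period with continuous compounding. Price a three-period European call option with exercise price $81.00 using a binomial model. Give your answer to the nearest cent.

$13.83

Risk-neutral probability p = (e^0.1 − 0.9)/(1.25 − 0.9) = 0.2052/0.3500 = 0.5862
Terminal stock prices: S_uuu = 136.7, S_uud = 98.44, S_udd = 70.88, S_ddd = 51.03
Terminal payoffs (S − K): max(55.72, 0) = 55.72, max(17.44, 0) = 17.44, max(-10.12, 0) = 0, max(-29.97, 0) = 0
Node uu (S = 109.4): V_uu = e^(−0.1)·[0.5862·55.7188 + 0.4138·17.4375] = 36.0832
Node ud (S = 78.75): V_ud = e^(−0.1)·[0.5862·17.4375 + 0.4138·0.0000] = 9.2492
Node dd (S = 56.7): V_dd = e^(−0.1)·[0.5862·0.0000 + 0.4138·0.0000] = 0.0000
Node u (S = 87.5): V_u = e^(−0.1)·[0.5862·36.0832 + 0.4138·9.2492] = 22.6022
Node d (S = 63): V_d = e^(−0.1)·[0.5862·9.2492 + 0.4138·0.0000] = 4.9059
Node 0 (S = 70): V_0 = e^(−0.1)·[0.5862·22.6022 + 0.4138·4.9059] = 13.8255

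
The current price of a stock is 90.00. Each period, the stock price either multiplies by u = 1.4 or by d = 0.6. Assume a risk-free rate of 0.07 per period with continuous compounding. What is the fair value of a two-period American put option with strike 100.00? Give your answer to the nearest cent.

Risk-neutral probability p = (e^0.07 − 0.6)/(1.4 − 0.6) = 0.4725/0.8000 = 0.5906
Terminal stock prices: S_uu = 176.4, S_ud = 75.6, S_dd = 32.4
Terminal payoffs (K − S): max(-76.4, 0) = 0, max(24.4, 0) = 24.4, max(67.6, 0) = 67.6
Node u (S = 126): continuation = e^(−0.07)·[0.5906·0.0000 + 0.4094·24.4000] = 9.3132; exercise value = 0.0000 ≤ continuation, so V_u = 9.3132
Node d (S = 54): continuation = e^(−0.07)·[0.5906·24.4000 + 0.4094·67.6000] = 39.2394; exercise value = 46.0000 > continuation, so V_d = 46.0000 (exercise)
Node 0 (S = 90): continuation = e^(−0.07)·[0.5906·9.3132 + 0.4094·46.0000] = 22.6865; exercise value = 10.0000 ≤ continuation, so V_0 = 22.6865

22.69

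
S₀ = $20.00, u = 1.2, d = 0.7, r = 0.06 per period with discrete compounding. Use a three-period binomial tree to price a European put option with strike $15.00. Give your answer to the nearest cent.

$0.61

Risk-neutral probability p = (1 + 0.06 − 0.7)/(1.2 − 0.7) = 0.3600/0.5000 = 0.7200
Terminal stock prices: S_uuu = 34.56, S_uud = 20.16, S_udd = 11.76, S_ddd = 6.86
Terminal payoffs (K − S): max(-19.56, 0) = 0, max(-5.16, 0) = 0, max(3.24, 0) = 3.24, max(8.14, 0) = 8.14
Node uu (S = 28.8): V_uu = 1/1.06·[0.7200·0.0000 + 0.2800·0.0000] = 0.0000
Node ud (S = 16.8): V_ud = 1/1.06·[0.7200·0.0000 + 0.2800·3.2400] = 0.8558
Node dd (S = 9.8): V_dd = 1/1.06·[0.7200·3.2400 + 0.2800·8.1400] = 4.3509
Node u (S = 24): V_u = 1/1.06·[0.7200·0.0000 + 0.2800·0.8558] = 0.2261
Node d (S = 14): V_d = 1/1.06·[0.7200·0.8558 + 0.2800·4.3509] = 1.7306
Node 0 (S = 20): V_0 = 1/1.06·[0.7200·0.2261 + 0.2800·1.7306] = 0.6107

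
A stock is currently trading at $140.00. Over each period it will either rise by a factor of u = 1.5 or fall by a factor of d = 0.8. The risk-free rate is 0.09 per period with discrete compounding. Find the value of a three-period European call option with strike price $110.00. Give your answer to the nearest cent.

$61.01

Risk-neutral probability p = (1 + 0.09 − 0.8)/(1.5 − 0.8) = 0.2900/0.7000 = 0.4143
Terminal stock prices: S_uuu = 472.5, S_uud = 252, S_udd = 134.4, S_ddd = 71.68
Terminal payoffs (S − K): max(362.5, 0) = 362.5, max(142, 0) = 142, max(24.4, 0) = 24.4, max(-38.32, 0) = 0
Node uu (S = 315): V_uu = 1/1.09·[0.4143·362.5000 + 0.5857·142.0000] = 214.0826
Node ud (S = 168): V_ud = 1/1.09·[0.4143·142.0000 + 0.5857·24.4000] = 67.0826
Node dd (S = 89.6): V_dd = 1/1.09·[0.4143·24.4000 + 0.5857·0.0000] = 9.2739
Node u (S = 210): V_u = 1/1.09·[0.4143·214.0826 + 0.5857·67.0826] = 117.4152
Node d (S = 112): V_d = 1/1.09·[0.4143·67.0826 + 0.5857·9.2739] = 30.4800
Node 0 (S = 140): V_0 = 1/1.09·[0.4143·117.4152 + 0.5857·30.4800] = 61.0055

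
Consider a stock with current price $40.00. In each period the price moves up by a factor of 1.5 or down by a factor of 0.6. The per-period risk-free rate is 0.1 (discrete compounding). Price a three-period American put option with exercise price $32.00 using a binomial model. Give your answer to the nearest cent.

$4.59

Risk-neutral probability p = (1 + 0.1 − 0.6)/(1.5 − 0.6) = 0.5000/0.9000 = 0.5556
Terminal stock prices: S_uuu = 135, S_uud = 54, S_udd = 21.6, S_ddd = 8.64
Terminal payoffs (K − S): max(-103, 0) = 0, max(-22, 0) = 0, max(10.4, 0) = 10.4, max(23.36, 0) = 23.36
Node uu (S = 90): continuation = 1/1.1·[0.5556·0.0000 + 0.4444·0.0000] = 0.0000; exercise value = 0.0000 ≤ continuation, so V_uu = 0.0000
Node ud (S = 36): continuation = 1/1.1·[0.5556·0.0000 + 0.4444·10.4000] = 4.2020; exercise value = 0.0000 ≤ continuation, so V_ud = 4.2020
Node dd (S = 14.4): continuation = 1/1.1·[0.5556·10.4000 + 0.4444·23.3600] = 14.6909; exercise value = 17.6000 > continuation, so V_dd = 17.6000 (exercise)
Node u (S = 60): continuation = 1/1.1·[0.5556·0.0000 + 0.4444·4.2020] = 1.6978; exercise value = 0.0000 ≤ continuation, so V_u = 1.6978
Node d (S = 24): continuation = 1/1.1·[0.5556·4.2020 + 0.4444·17.6000] = 9.2333; exercise value = 8.0000 ≤ continuation, so V_d = 9.2333
Node 0 (S = 40): continuation = 1/1.1·[0.5556·1.6978 + 0.4444·9.2333] = 4.5881; exercise value = 0.0000 ≤ continuation, so V_0 = 4.5881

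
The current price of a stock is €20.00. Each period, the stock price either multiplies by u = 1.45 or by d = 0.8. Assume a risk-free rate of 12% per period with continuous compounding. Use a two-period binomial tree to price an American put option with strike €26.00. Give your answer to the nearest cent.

Risk-neutral probability p = (e^0.12 − 0.8)/(1.45 − 0.8) = 0.3275/0.6500 = 0.5038
Terminal stock prices: S_uu = 42.05, S_ud = 23.2, S_dd = 12.8
Terminal payoffs (K − S): max(-16.05, 0) = 0, max(2.8, 0) = 2.8, max(13.2, 0) = 13.2
Node u (S = 29): continuation = e^(−0.12)·[0.5038·0.0000 + 0.4962·2.8000] = 1.2321; exercise value = 0.0000 ≤ continuation, so V_u = 1.2321
Node d (S = 16): continuation = e^(−0.12)·[0.5038·2.8000 + 0.4962·13.2000] = 7.0599; exercise value = 10.0000 > continuation, so V_d = 10.0000 (exercise)
Node 0 (S = 20): continuation = e^(−0.12)·[0.5038·1.2321 + 0.4962·10.0000] = 4.9511; exercise value = 6.0000 > continuation, so V_0 = 6.0000 (exercise)

€6.00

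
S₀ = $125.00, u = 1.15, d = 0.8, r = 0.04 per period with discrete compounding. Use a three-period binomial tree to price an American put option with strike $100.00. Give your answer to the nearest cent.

Risk-neutral probability p = (1 + 0.04 − 0.8)/(1.15 − 0.8) = 0.2400/0.3500 = 0.6857
Terminal stock prices: S_uuu = 190.1, S_uud = 132.2, S_udd = 92, S_ddd = 64
Terminal payoffs (K − S): max(-90.11, 0) = 0, max(-32.25, 0) = 0, max(8, 0) = 8, max(36, 0) = 36
Node uu (S = 165.3): continuation = 1/1.04·[0.6857·0.0000 + 0.3143·0.0000] = 0.0000; exercise value = 0.0000 ≤ continuation, so V_uu = 0.0000
Node ud (S = 115): continuation = 1/1.04·[0.6857·0.0000 + 0.3143·8.0000] = 2.4176; exercise value = 0.0000 ≤ continuation, so V_ud = 2.4176
Node dd (S = 80): continuation = 1/1.04·[0.6857·8.0000 + 0.3143·36.0000] = 16.1538; exercise value = 20.0000 > continuation, so V_dd = 20.0000 (exercise)
Node u (S = 143.8): continuation = 1/1.04·[0.6857·0.0000 + 0.3143·2.4176] = 0.7306; exercise value = 0.0000 ≤ continuation, so V_u = 0.7306
Node d (S = 100): continuation = 1/1.04·[0.6857·2.4176 + 0.3143·20.0000] = 7.6380; exercise value = 0.0000 ≤ continuation, so V_d = 7.6380
Node 0 (S = 125): continuation = 1/1.04·[0.6857·0.7306 + 0.3143·7.6380] = 2.7899; exercise value = 0.0000 ≤ continuation, so V_0 = 2.7899

$2.79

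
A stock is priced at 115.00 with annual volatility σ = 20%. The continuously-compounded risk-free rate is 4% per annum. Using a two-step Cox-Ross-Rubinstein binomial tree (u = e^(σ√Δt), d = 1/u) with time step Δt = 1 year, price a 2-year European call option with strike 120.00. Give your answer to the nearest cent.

14.48

CRR parameters: u = e^(σ√Δt) = e^(0.2·√1) = 1.2214, d = 1/u = 0.8187
Per-period rate: rΔt = 0.04·1 = 0.04, so R = e^0.04 = 1.0408
Risk-neutral probability p = (e^0.04 − 0.8187)/(1.2214 − 0.8187) = 0.2221/0.4027 = 0.5515
Terminal stock prices: S_uu = 171.6, S_ud = 115, S_dd = 77.09
Terminal payoffs (S − K): max(51.56, 0) = 51.56, max(-5, 0) = 0, max(-42.91, 0) = 0
Node u (S = 140.5): V_u = e^(−0.04)·[0.5515·51.5598 + 0.4485·0.0000] = 27.3211
Node d (S = 94.15): V_d = e^(−0.04)·[0.5515·0.0000 + 0.4485·0.0000] = 0.0000
Node 0 (S = 115): V_0 = e^(−0.04)·[0.5515·27.3211 + 0.4485·0.0000] = 14.4772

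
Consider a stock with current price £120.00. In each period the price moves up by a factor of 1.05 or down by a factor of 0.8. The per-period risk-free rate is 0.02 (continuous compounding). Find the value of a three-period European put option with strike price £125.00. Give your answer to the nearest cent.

£6.68

Risk-neutral probability p = (e^0.02 − 0.8)/(1.05 − 0.8) = 0.2202/0.2500 = 0.8808
Terminal stock prices: S_uuu = 138.9, S_uud = 105.8, S_udd = 80.64, S_ddd = 61.44
Terminal payoffs (K − S): max(-13.92, 0) = 0, max(19.16, 0) = 19.16, max(44.36, 0) = 44.36, max(63.56, 0) = 63.56
Node uu (S = 132.3): V_uu = e^(−0.02)·[0.8808·0.0000 + 0.1192·19.1600] = 2.2385
Node ud (S = 100.8): V_ud = e^(−0.02)·[0.8808·19.1600 + 0.1192·44.3600] = 21.7248
Node dd (S = 76.8): V_dd = e^(−0.02)·[0.8808·44.3600 + 0.1192·63.5600] = 45.7248
Node u (S = 126): V_u = e^(−0.02)·[0.8808·2.2385 + 0.1192·21.7248] = 4.4709
Node d (S = 96): V_d = e^(−0.02)·[0.8808·21.7248 + 0.1192·45.7248] = 24.0987
Node 0 (S = 120): V_0 = e^(−0.02)·[0.8808·4.4709 + 0.1192·24.0987] = 6.6756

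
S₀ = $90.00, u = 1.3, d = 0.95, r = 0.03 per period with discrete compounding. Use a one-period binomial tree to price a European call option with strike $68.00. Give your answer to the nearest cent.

$23.98

Risk-neutral probability p = (1 + 0.03 − 0.95)/(1.3 − 0.95) = 0.0800/0.3500 = 0.2286
Terminal stock prices: S_u = 117, S_d = 85.5
Terminal payoffs (S − K): max(49, 0) = 49, max(17.5, 0) = 17.5
Node 0 (S = 90): V_0 = 1/1.03·[0.2286·49.0000 + 0.7714·17.5000] = 23.9806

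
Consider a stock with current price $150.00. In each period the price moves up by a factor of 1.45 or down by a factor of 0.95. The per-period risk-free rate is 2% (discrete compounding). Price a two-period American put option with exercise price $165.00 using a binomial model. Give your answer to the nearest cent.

Risk-neutral probability p = (1 + 0.02 − 0.95)/(1.45 − 0.95) = 0.0700/0.5000 = 0.1400
Terminal stock prices: S_uu = 315.4, S_ud = 206.6, S_dd = 135.4
Terminal payoffs (K − S): max(-150.4, 0) = 0, max(-41.62, 0) = 0, max(29.62, 0) = 29.62
Node u (S = 217.5): continuation = 1/1.02·[0.1400·0.0000 + 0.8600·0.0000] = 0.0000; exercise value = 0.0000 ≤ continuation, so V_u = 0.0000
Node d (S = 142.5): continuation = 1/1.02·[0.1400·0.0000 + 0.8600·29.6250] = 24.9779; exercise value = 22.5000 ≤ continuation, so V_d = 24.9779
Node 0 (S = 150): continuation = 1/1.02·[0.1400·0.0000 + 0.8600·24.9779] = 21.0598; exercise value = 15.0000 ≤ continuation, so V_0 = 21.0598

$21.06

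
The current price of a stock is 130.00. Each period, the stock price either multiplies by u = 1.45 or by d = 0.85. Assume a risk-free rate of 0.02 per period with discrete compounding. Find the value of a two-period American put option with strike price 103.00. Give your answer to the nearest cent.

4.48

Risk-neutral probability p = (1 + 0.02 − 0.85)/(1.45 − 0.85) = 0.1700/0.6000 = 0.2833
Terminal stock prices: S_uu = 273.3, S_ud = 160.2, S_dd = 93.92
Terminal payoffs (K − S): max(-170.3, 0) = 0, max(-57.22, 0) = 0, max(9.075, 0) = 9.075
Node u (S = 188.5): continuation = 1/1.02·[0.2833·0.0000 + 0.7167·0.0000] = 0.0000; exercise value = 0.0000 ≤ continuation, so V_u = 0.0000
Node d (S = 110.5): continuation = 1/1.02·[0.2833·0.0000 + 0.7167·9.0750] = 6.3762; exercise value = 0.0000 ≤ continuation, so V_d = 6.3762
Node 0 (S = 130): continuation = 1/1.02·[0.2833·0.0000 + 0.7167·6.3762] = 4.4800; exercise value = 0.0000 ≤ continuation, so V_0 = 4.4800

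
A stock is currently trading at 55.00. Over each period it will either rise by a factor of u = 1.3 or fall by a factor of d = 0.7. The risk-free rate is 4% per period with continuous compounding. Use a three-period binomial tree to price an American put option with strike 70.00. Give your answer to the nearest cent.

18.20

Risk-neutral probability p = (e^0.04 − 0.7)/(1.3 − 0.7) = 0.3408/0.6000 = 0.5680
Terminal stock prices: S_uuu = 120.8, S_uud = 65.06, S_udd = 35.03, S_ddd = 18.86
Terminal payoffs (K − S): max(-50.84, 0) = 0, max(4.935, 0) = 4.935, max(34.97, 0) = 34.97, max(51.14, 0) = 51.14
Node uu (S = 92.95): continuation = e^(−0.04)·[0.5680·0.0000 + 0.4320·4.9350] = 2.0482; exercise value = 0.0000 ≤ continuation, so V_uu = 2.0482
Node ud (S = 50.05): continuation = e^(−0.04)·[0.5680·4.9350 + 0.4320·34.9650] = 17.2053; exercise value = 19.9500 > continuation, so V_ud = 19.9500 (exercise)
Node dd (S = 26.95): continuation = e^(−0.04)·[0.5680·34.9650 + 0.4320·51.1350] = 40.3053; exercise value = 43.0500 > continuation, so V_dd = 43.0500 (exercise)
Node u (S = 71.5): continuation = e^(−0.04)·[0.5680·2.0482 + 0.4320·19.9500] = 9.3979; exercise value = 0.0000 ≤ continuation, so V_u = 9.3979
Node d (S = 38.5): continuation = e^(−0.04)·[0.5680·19.9500 + 0.4320·43.0500] = 28.7553; exercise value = 31.5000 > continuation, so V_d = 31.5000 (exercise)
Node 0 (S = 55): continuation = e^(−0.04)·[0.5680·9.3979 + 0.4320·31.5000] = 18.2028; exercise value = 15.0000 ≤ continuation, so V_0 = 18.2028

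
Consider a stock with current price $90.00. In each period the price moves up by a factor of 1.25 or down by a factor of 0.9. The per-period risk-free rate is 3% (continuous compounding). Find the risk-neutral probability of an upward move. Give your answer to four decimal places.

p = 0.3727

Risk-neutral probability p = (e^0.03 − 0.9)/(1.25 − 0.9) = 0.1305/0.3500 = 0.3727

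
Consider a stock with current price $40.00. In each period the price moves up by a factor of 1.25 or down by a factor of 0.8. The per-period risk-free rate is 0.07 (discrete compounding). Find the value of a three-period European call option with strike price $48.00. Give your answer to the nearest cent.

$6.02

Risk-neutral probability p = (1 + 0.07 − 0.8)/(1.25 − 0.8) = 0.2700/0.4500 = 0.6000
Terminal stock prices: S_uuu = 78.12, S_uud = 50, S_udd = 32, S_ddd = 20.48
Terminal payoffs (S − K): max(30.12, 0) = 30.12, max(2, 0) = 2, max(-16, 0) = 0, max(-27.52, 0) = 0
Node uu (S = 62.5): V_uu = 1/1.07·[0.6000·30.1250 + 0.4000·2.0000] = 17.6402
Node ud (S = 40): V_ud = 1/1.07·[0.6000·2.0000 + 0.4000·0.0000] = 1.1215
Node dd (S = 25.6): V_dd = 1/1.07·[0.6000·0.0000 + 0.4000·0.0000] = 0.0000
Node u (S = 50): V_u = 1/1.07·[0.6000·17.6402 + 0.4000·1.1215] = 10.3109
Node d (S = 32): V_d = 1/1.07·[0.6000·1.1215 + 0.4000·0.0000] = 0.6289
Node 0 (S = 40): V_0 = 1/1.07·[0.6000·10.3109 + 0.4000·0.6289] = 6.0169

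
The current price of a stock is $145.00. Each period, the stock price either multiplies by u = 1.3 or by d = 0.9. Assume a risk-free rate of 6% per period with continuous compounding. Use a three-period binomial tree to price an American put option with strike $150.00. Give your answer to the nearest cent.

$10.93

Risk-neutral probability p = (e^0.06 − 0.9)/(1.3 − 0.9) = 0.1618/0.4000 = 0.4046
Terminal stock prices: S_uuu = 318.6, S_uud = 220.5, S_udd = 152.7, S_ddd = 105.7
Terminal payoffs (K − S): max(-168.6, 0) = 0, max(-70.55, 0) = 0, max(-2.685, 0) = 0, max(44.29, 0) = 44.29
Node uu (S = 245.1): continuation = e^(−0.06)·[0.4046·0.0000 + 0.5954·0.0000] = 0.0000; exercise value = 0.0000 ≤ continuation, so V_uu = 0.0000
Node ud (S = 169.7): continuation = e^(−0.06)·[0.4046·0.0000 + 0.5954·0.0000] = 0.0000; exercise value = 0.0000 ≤ continuation, so V_ud = 0.0000
Node dd (S = 117.5): continuation = e^(−0.06)·[0.4046·0.0000 + 0.5954·44.2950] = 24.8377; exercise value = 32.5500 > continuation, so V_dd = 32.5500 (exercise)
Node u (S = 188.5): continuation = e^(−0.06)·[0.4046·0.0000 + 0.5954·0.0000] = 0.0000; exercise value = 0.0000 ≤ continuation, so V_u = 0.0000
Node d (S = 130.5): continuation = e^(−0.06)·[0.4046·0.0000 + 0.5954·32.5500] = 18.2519; exercise value = 19.5000 > continuation, so V_d = 19.5000 (exercise)
Node 0 (S = 145): continuation = e^(−0.06)·[0.4046·0.0000 + 0.5954·19.5000] = 10.9343; exercise value = 5.0000 ≤ continuation, so V_0 = 10.9343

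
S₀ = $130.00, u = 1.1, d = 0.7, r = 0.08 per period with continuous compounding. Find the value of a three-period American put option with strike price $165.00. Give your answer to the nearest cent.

$35.00

Risk-neutral probability p = (e^0.08 − 0.7)/(1.1 − 0.7) = 0.3833/0.4000 = 0.9582
Terminal stock prices: S_uuu = 173, S_uud = 110.1, S_udd = 70.07, S_ddd = 44.59
Terminal payoffs (K − S): max(-8.03, 0) = 0, max(54.89, 0) = 54.89, max(94.93, 0) = 94.93, max(120.4, 0) = 120.4
Node uu (S = 157.3): continuation = e^(−0.08)·[0.9582·0.0000 + 0.0418·54.8900] = 2.1171; exercise value = 7.7000 > continuation, so V_uu = 7.7000 (exercise)
Node ud (S = 100.1): continuation = e^(−0.08)·[0.9582·54.8900 + 0.0418·94.9300] = 52.2142; exercise value = 64.9000 > continuation, so V_ud = 64.9000 (exercise)
Node dd (S = 63.7): continuation = e^(−0.08)·[0.9582·94.9300 + 0.0418·120.4100] = 88.6142; exercise value = 101.3000 > continuation, so V_dd = 101.3000 (exercise)
Node u (S = 143): continuation = e^(−0.08)·[0.9582·7.7000 + 0.0418·64.9000] = 9.3142; exercise value = 22.0000 > continuation, so V_u = 22.0000 (exercise)
Node d (S = 91): continuation = e^(−0.08)·[0.9582·64.9000 + 0.0418·101.3000] = 61.3142; exercise value = 74.0000 > continuation, so V_d = 74.0000 (exercise)
Node 0 (S = 130): continuation = e^(−0.08)·[0.9582·22.0000 + 0.0418·74.0000] = 22.3142; exercise value = 35.0000 > continuation, so V_0 = 35.0000 (exercise)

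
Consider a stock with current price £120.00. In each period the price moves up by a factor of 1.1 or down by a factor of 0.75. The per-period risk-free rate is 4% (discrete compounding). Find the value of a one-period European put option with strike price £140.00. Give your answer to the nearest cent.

£14.62

Risk-neutral probability p = (1 + 0.04 − 0.75)/(1.1 − 0.75) = 0.2900/0.3500 = 0.8286
Terminal stock prices: S_u = 132, S_d = 90
Terminal payoffs (K − S): max(8, 0) = 8, max(50, 0) = 50
Node 0 (S = 120): V_0 = 1/1.04·[0.8286·8.0000 + 0.1714·50.0000] = 14.6154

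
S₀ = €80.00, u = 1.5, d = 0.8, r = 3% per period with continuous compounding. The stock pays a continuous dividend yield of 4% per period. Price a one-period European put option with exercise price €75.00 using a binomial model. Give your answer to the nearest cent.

€7.78

Per-period risk-free factor R = e^0.03 = 1.0305; dividend-adjusted growth = e^(0.03−0.04) = 0.9900.
Risk-neutral probability p = (0.9900 − 0.8)/(1.5 − 0.8) = 0.1900/0.7000 = 0.2715
Terminal stock prices: S_u = 120, S_d = 64
Terminal payoffs (K − S): max(-45, 0) = 0, max(11, 0) = 11
Node 0 (S = 80): V_0 = e^(−0.03)·[0.2715·0.0000 + 0.7285·11.0000] = 7.7767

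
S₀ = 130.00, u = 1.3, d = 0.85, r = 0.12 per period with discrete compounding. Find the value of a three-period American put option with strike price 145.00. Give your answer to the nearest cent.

Risk-neutral probability p = (1 + 0.12 − 0.85)/(1.3 − 0.85) = 0.2700/0.4500 = 0.6000
Terminal stock prices: S_uuu = 285.6, S_uud = 186.7, S_udd = 122.1, S_ddd = 79.84
Terminal payoffs (K − S): max(-140.6, 0) = 0, max(-41.75, 0) = 0, max(22.9, 0) = 22.9, max(65.16, 0) = 65.16
Node uu (S = 219.7): continuation = 1/1.12·[0.6000·0.0000 + 0.4000·0.0000] = 0.0000; exercise value = 0.0000 ≤ continuation, so V_uu = 0.0000
Node ud (S = 143.7): continuation = 1/1.12·[0.6000·0.0000 + 0.4000·22.8975] = 8.1777; exercise value = 1.3500 ≤ continuation, so V_ud = 8.1777
Node dd (S = 93.92): continuation = 1/1.12·[0.6000·22.8975 + 0.4000·65.1638] = 35.5393; exercise value = 51.0750 > continuation, so V_dd = 51.0750 (exercise)
Node u (S = 169): continuation = 1/1.12·[0.6000·0.0000 + 0.4000·8.1777] = 2.9206; exercise value = 0.0000 ≤ continuation, so V_u = 2.9206
Node d (S = 110.5): continuation = 1/1.12·[0.6000·8.1777 + 0.4000·51.0750] = 22.6220; exercise value = 34.5000 > continuation, so V_d = 34.5000 (exercise)
Node 0 (S = 130): continuation = 1/1.12·[0.6000·2.9206 + 0.4000·34.5000] = 13.8860; exercise value = 15.0000 > continuation, so V_0 = 15.0000 (exercise)

15.00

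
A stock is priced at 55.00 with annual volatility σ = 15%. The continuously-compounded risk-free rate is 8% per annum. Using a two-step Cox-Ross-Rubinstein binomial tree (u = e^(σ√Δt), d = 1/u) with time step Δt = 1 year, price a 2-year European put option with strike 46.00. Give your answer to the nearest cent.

CRR parameters: u = e^(σ√Δt) = e^(0.15·√1) = 1.1618, d = 1/u = 0.8607
Per-period rate: rΔt = 0.08·1 = 0.08, so R = e^0.08 = 1.0833
Risk-neutral probability p = (e^0.08 − 0.8607)/(1.1618 − 0.8607) = 0.2226/0.3011 = 0.7392
Terminal stock prices: S_uu = 74.24, S_ud = 55, S_dd = 40.75
Terminal payoffs (K − S): max(-28.24, 0) = 0, max(-9, 0) = 0, max(5.255, 0) = 5.255
Node u (S = 63.9): V_u = e^(−0.08)·[0.7392·0.0000 + 0.2608·0.0000] = 0.0000
Node d (S = 47.34): V_d = e^(−0.08)·[0.7392·0.0000 + 0.2608·5.2550] = 1.2654
Node 0 (S = 55): V_0 = e^(−0.08)·[0.7392·0.0000 + 0.2608·1.2654] = 0.3047

0.30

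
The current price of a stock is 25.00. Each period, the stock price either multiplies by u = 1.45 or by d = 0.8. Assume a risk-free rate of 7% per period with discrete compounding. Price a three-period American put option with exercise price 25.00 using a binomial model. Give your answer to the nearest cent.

3.10

Risk-neutral probability p = (1 + 0.07 − 0.8)/(1.45 − 0.8) = 0.2700/0.6500 = 0.4154
Terminal stock prices: S_uuu = 76.22, S_uud = 42.05, S_udd = 23.2, S_ddd = 12.8
Terminal payoffs (K − S): max(-51.22, 0) = 0, max(-17.05, 0) = 0, max(1.8, 0) = 1.8, max(12.2, 0) = 12.2
Node uu (S = 52.56): continuation = 1/1.07·[0.4154·0.0000 + 0.5846·0.0000] = 0.0000; exercise value = 0.0000 ≤ continuation, so V_uu = 0.0000
Node ud (S = 29): continuation = 1/1.07·[0.4154·0.0000 + 0.5846·1.8000] = 0.9835; exercise value = 0.0000 ≤ continuation, so V_ud = 0.9835
Node dd (S = 16): continuation = 1/1.07·[0.4154·1.8000 + 0.5846·12.2000] = 7.3645; exercise value = 9.0000 > continuation, so V_dd = 9.0000 (exercise)
Node u (S = 36.25): continuation = 1/1.07·[0.4154·0.0000 + 0.5846·0.9835] = 0.5373; exercise value = 0.0000 ≤ continuation, so V_u = 0.5373
Node d (S = 20): continuation = 1/1.07·[0.4154·0.9835 + 0.5846·9.0000] = 5.2991; exercise value = 5.0000 ≤ continuation, so V_d = 5.2991
Node 0 (S = 25): continuation = 1/1.07·[0.4154·0.5373 + 0.5846·5.2991] = 3.1039; exercise value = 0.0000 ≤ continuation, so V_0 = 3.1039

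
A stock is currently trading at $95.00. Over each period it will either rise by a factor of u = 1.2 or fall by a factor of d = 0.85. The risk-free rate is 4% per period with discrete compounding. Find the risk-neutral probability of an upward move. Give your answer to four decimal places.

Risk-neutral probability p = (1 + 0.04 − 0.85)/(1.2 − 0.85) = 0.1900/0.3500 = 0.5429

p = 0.5429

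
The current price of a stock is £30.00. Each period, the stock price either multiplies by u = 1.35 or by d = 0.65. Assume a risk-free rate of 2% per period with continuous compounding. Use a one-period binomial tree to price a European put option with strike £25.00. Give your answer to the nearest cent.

£2.54

Risk-neutral probability p = (e^0.02 − 0.65)/(1.35 − 0.65) = 0.3702/0.7000 = 0.5289
Terminal stock prices: S_u = 40.5, S_d = 19.5
Terminal payoffs (K − S): max(-15.5, 0) = 0, max(5.5, 0) = 5.5
Node 0 (S = 30): V_0 = e^(−0.02)·[0.5289·0.0000 + 0.4711·5.5000] = 2.5400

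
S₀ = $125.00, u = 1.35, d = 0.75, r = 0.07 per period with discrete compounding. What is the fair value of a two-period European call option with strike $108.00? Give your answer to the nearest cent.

Risk-neutral probability p = (1 + 0.07 − 0.75)/(1.35 − 0.75) = 0.3200/0.6000 = 0.5333
Terminal stock prices: S_uu = 227.8, S_ud = 126.6, S_dd = 70.31
Terminal payoffs (S − K): max(119.8, 0) = 119.8, max(18.56, 0) = 18.56, max(-37.69, 0) = 0
Node u (S = 168.8): V_u = 1/1.07·[0.5333·119.8125 + 0.4667·18.5625] = 67.8154
Node d (S = 93.75): V_d = 1/1.07·[0.5333·18.5625 + 0.4667·0.0000] = 9.2523
Node 0 (S = 125): V_0 = 1/1.07·[0.5333·67.8154 + 0.4667·9.2523] = 37.8374

$37.84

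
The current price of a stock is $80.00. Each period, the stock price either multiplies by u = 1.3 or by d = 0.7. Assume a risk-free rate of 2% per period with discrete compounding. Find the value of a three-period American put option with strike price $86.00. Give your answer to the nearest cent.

$17.56

Risk-neutral probability p = (1 + 0.02 − 0.7)/(1.3 − 0.7) = 0.3200/0.6000 = 0.5333
Terminal stock prices: S_uuu = 175.8, S_uud = 94.64, S_udd = 50.96, S_ddd = 27.44
Terminal payoffs (K − S): max(-89.76, 0) = 0, max(-8.64, 0) = 0, max(35.04, 0) = 35.04, max(58.56, 0) = 58.56
Node uu (S = 135.2): continuation = 1/1.02·[0.5333·0.0000 + 0.4667·0.0000] = 0.0000; exercise value = 0.0000 ≤ continuation, so V_uu = 0.0000
Node ud (S = 72.8): continuation = 1/1.02·[0.5333·0.0000 + 0.4667·35.0400] = 16.0314; exercise value = 13.2000 ≤ continuation, so V_ud = 16.0314
Node dd (S = 39.2): continuation = 1/1.02·[0.5333·35.0400 + 0.4667·58.5600] = 45.1137; exercise value = 46.8000 > continuation, so V_dd = 46.8000 (exercise)
Node u (S = 104): continuation = 1/1.02·[0.5333·0.0000 + 0.4667·16.0314] = 7.3346; exercise value = 0.0000 ≤ continuation, so V_u = 7.3346
Node d (S = 56): continuation = 1/1.02·[0.5333·16.0314 + 0.4667·46.8000] = 29.7942; exercise value = 30.0000 > continuation, so V_d = 30.0000 (exercise)
Node 0 (S = 80): continuation = 1/1.02·[0.5333·7.3346 + 0.4667·30.0000] = 17.5606; exercise value = 6.0000 ≤ continuation, so V_0 = 17.5606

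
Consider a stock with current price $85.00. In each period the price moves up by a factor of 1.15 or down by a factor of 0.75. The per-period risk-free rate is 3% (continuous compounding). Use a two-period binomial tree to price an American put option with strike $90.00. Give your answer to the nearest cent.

Risk-neutral probability p = (e^0.03 − 0.75)/(1.15 − 0.75) = 0.2805/0.4000 = 0.7011
Terminal stock prices: S_uu = 112.4, S_ud = 73.31, S_dd = 47.81
Terminal payoffs (K − S): max(-22.41, 0) = 0, max(16.69, 0) = 16.69, max(42.19, 0) = 42.19
Node u (S = 97.75): continuation = e^(−0.03)·[0.7011·0.0000 + 0.2989·16.6875] = 4.8399; exercise value = 0.0000 ≤ continuation, so V_u = 4.8399
Node d (S = 63.75): continuation = e^(−0.03)·[0.7011·16.6875 + 0.2989·42.1875] = 23.5901; exercise value = 26.2500 > continuation, so V_d = 26.2500 (exercise)
Node 0 (S = 85): continuation = e^(−0.03)·[0.7011·4.8399 + 0.2989·26.2500] = 10.9064; exercise value = 5.0000 ≤ continuation, so V_0 = 10.9064

$10.91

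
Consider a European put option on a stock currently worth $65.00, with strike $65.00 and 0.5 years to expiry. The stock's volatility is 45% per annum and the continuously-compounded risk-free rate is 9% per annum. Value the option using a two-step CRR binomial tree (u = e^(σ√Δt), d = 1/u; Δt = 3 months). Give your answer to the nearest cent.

$5.76

CRR parameters: u = e^(σ√Δt) = e^(0.45·√0.25) = 1.2523, d = 1/u = 0.7985
Per-period rate: rΔt = 0.09·0.25 = 0.0225, so R = e^0.0225 = 1.0228
Risk-neutral probability p = (e^0.0225 − 0.7985)/(1.2523 − 0.7985) = 0.2242/0.4538 = 0.4941
Terminal stock prices: S_uu = 101.9, S_ud = 65, S_dd = 41.45
Terminal payoffs (K − S): max(-36.94, 0) = 0, max(0, 0) = 0, max(23.55, 0) = 23.55
Node u (S = 81.4): V_u = e^(−0.0225)·[0.4941·0.0000 + 0.5059·0.0000] = 0.0000
Node d (S = 51.9): V_d = e^(−0.0225)·[0.4941·0.0000 + 0.5059·23.5542] = 11.6503
Node 0 (S = 65): V_0 = e^(−0.0225)·[0.4941·0.0000 + 0.5059·11.6503] = 5.7624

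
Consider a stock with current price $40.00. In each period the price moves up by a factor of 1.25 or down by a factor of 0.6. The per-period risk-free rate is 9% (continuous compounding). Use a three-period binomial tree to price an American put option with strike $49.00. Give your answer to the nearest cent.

Risk-neutral probability p = (e^0.09 − 0.6)/(1.25 − 0.6) = 0.4942/0.6500 = 0.7603
Terminal stock prices: S_uuu = 78.12, S_uud = 37.5, S_udd = 18, S_ddd = 8.64
Terminal payoffs (K − S): max(-29.12, 0) = 0, max(11.5, 0) = 11.5, max(31, 0) = 31, max(40.36, 0) = 40.36
Node uu (S = 62.5): continuation = e^(−0.09)·[0.7603·0.0000 + 0.2397·11.5000] = 2.5196; exercise value = 0.0000 ≤ continuation, so V_uu = 2.5196
Node ud (S = 30): continuation = e^(−0.09)·[0.7603·11.5000 + 0.2397·31.0000] = 14.7826; exercise value = 19.0000 > continuation, so V_ud = 19.0000 (exercise)
Node dd (S = 14.4): continuation = e^(−0.09)·[0.7603·31.0000 + 0.2397·40.3600] = 30.3826; exercise value = 34.6000 > continuation, so V_dd = 34.6000 (exercise)
Node u (S = 50): continuation = e^(−0.09)·[0.7603·2.5196 + 0.2397·19.0000] = 5.9136; exercise value = 0.0000 ≤ continuation, so V_u = 5.9136
Node d (S = 24): continuation = e^(−0.09)·[0.7603·19.0000 + 0.2397·34.6000] = 20.7826; exercise value = 25.0000 > continuation, so V_d = 25.0000 (exercise)
Node 0 (S = 40): continuation = e^(−0.09)·[0.7603·5.9136 + 0.2397·25.0000] = 9.5864; exercise value = 9.0000 ≤ continuation, so V_0 = 9.5864

$9.59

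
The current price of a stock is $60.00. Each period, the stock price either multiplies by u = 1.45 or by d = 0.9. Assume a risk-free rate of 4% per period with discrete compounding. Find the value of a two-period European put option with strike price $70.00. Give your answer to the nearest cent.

$10.99

Risk-neutral probability p = (1 + 0.04 − 0.9)/(1.45 − 0.9) = 0.1400/0.5500 = 0.2545
Terminal stock prices: S_uu = 126.2, S_ud = 78.3, S_dd = 48.6
Terminal payoffs (K − S): max(-56.15, 0) = 0, max(-8.3, 0) = 0, max(21.4, 0) = 21.4
Node u (S = 87): V_u = 1/1.04·[0.2545·0.0000 + 0.7455·0.0000] = 0.0000
Node d (S = 54): V_d = 1/1.04·[0.2545·0.0000 + 0.7455·21.4000] = 15.3392
Node 0 (S = 60): V_0 = 1/1.04·[0.2545·0.0000 + 0.7455·15.3392] = 10.9949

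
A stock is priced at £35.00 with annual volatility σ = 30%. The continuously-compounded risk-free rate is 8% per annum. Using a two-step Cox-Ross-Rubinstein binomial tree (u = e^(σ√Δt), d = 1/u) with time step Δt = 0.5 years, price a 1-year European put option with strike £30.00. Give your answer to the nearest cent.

CRR parameters: u = e^(σ√Δt) = e^(0.3·√0.5) = 1.2363, d = 1/u = 0.8089
Per-period rate: rΔt = 0.08·0.5 = 0.04, so R = e^0.04 = 1.0408
Risk-neutral probability p = (e^0.04 − 0.8089)/(1.2363 − 0.8089) = 0.2320/0.4275 = 0.5426
Terminal stock prices: S_uu = 53.5, S_ud = 35, S_dd = 22.9
Terminal payoffs (K − S): max(-23.5, 0) = 0, max(-5, 0) = 0, max(7.101, 0) = 7.101
Node u (S = 43.27): V_u = e^(−0.04)·[0.5426·0.0000 + 0.4574·0.0000] = 0.0000
Node d (S = 28.31): V_d = e^(−0.04)·[0.5426·0.0000 + 0.4574·7.1012] = 3.1205
Node 0 (S = 35): V_0 = e^(−0.04)·[0.5426·0.0000 + 0.4574·3.1205] = 1.3712

£1.37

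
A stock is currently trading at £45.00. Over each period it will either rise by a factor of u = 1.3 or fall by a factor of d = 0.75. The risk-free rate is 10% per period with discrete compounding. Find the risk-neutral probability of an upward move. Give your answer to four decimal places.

Risk-neutral probability p = (1 + 0.1 − 0.75)/(1.3 − 0.75) = 0.3500/0.5500 = 0.6364

p = 0.6364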